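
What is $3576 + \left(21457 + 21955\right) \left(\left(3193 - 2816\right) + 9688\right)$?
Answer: $436945356$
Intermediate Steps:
$3576 + \left(21457 + 21955\right) \left(\left(3193 - 2816\right) + 9688\right) = 3576 + 43412 \left(377 + 9688\right) = 3576 + 43412 \cdot 10065 = 3576 + 436941780 = 436945356$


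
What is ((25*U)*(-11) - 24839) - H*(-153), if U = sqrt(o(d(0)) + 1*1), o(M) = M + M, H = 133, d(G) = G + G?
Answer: -4765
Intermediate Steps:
d(G) = 2*G
o(M) = 2*M
U = 1 (U = sqrt(2*(2*0) + 1*1) = sqrt(2*0 + 1) = sqrt(0 + 1) = sqrt(1) = 1)
((25*U)*(-11) - 24839) - H*(-153) = ((25*1)*(-11) - 24839) - 133*(-153) = (25*(-11) - 24839) - 1*(-20349) = (-275 - 24839) + 20349 = -25114 + 20349 = -4765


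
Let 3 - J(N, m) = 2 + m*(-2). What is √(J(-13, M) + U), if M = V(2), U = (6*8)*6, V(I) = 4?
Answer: 3*√33 ≈ 17.234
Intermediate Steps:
U = 288 (U = 48*6 = 288)
M = 4
J(N, m) = 1 + 2*m (J(N, m) = 3 - (2 + m*(-2)) = 3 - (2 - 2*m) = 3 + (-2 + 2*m) = 1 + 2*m)
√(J(-13, M) + U) = √((1 + 2*4) + 288) = √((1 + 8) + 288) = √(9 + 288) = √297 = 3*√33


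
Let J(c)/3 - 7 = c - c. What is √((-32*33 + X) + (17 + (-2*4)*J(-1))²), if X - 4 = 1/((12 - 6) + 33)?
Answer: 2*√8270067/39 ≈ 147.48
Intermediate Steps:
J(c) = 21 (J(c) = 21 + 3*(c - c) = 21 + 3*0 = 21 + 0 = 21)
X = 157/39 (X = 4 + 1/((12 - 6) + 33) = 4 + 1/(6 + 33) = 4 + 1/39 = 157/39 ≈ 4.0256)
√((-32*33 + X) + (17 + (-2*4)*J(-1))²) = √((-32*33 + 157/39) + (17 - 2*4*21)²) = √((-1056 + 157/39) + (17 - 8*21)²) = √(-41027/39 + (17 - 168)²) = √(-41027/39 + (-151)²) = √(-41027/39 + 22801) = √(848212/39) = 2*√8270067/39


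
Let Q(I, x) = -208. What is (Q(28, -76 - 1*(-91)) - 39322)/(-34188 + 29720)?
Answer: 19765/2234 ≈ 8.8474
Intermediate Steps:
(Q(28, -76 - 1*(-91)) - 39322)/(-34188 + 29720) = (-208 - 39322)/(-34188 + 29720) = -39530/(-4468) = -39530*(-1/4468) = 19765/2234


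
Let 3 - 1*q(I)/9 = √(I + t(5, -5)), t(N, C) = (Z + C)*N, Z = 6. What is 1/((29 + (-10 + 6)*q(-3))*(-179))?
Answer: 79/653171 + 36*√2/653171 ≈ 0.00019889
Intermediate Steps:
t(N, C) = N*(6 + C) (t(N, C) = (6 + C)*N = N*(6 + C))
q(I) = 27 - 9*√(5 + I) (q(I) = 27 - 9*√(I + 5*(6 - 5)) = 27 - 9*√(I + 5*1) = 27 - 9*√(I + 5) = 27 - 9*√(5 + I))
1/((29 + (-10 + 6)*q(-3))*(-179)) = 1/((29 + (-10 + 6)*(27 - 9*√(5 - 3)))*(-179)) = 1/((29 - 4*(27 - 9*√2))*(-179)) = 1/((29 + (-108 + 36*√2))*(-179)) = 1/((-79 + 36*√2)*(-179)) = 1/(14141 - 6444*√2)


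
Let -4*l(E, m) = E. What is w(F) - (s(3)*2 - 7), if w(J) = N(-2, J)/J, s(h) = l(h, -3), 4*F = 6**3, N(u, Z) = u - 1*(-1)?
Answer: 229/27 ≈ 8.4815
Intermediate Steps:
N(u, Z) = 1 + u (N(u, Z) = u + 1 = 1 + u)
F = 54 (F = (1/4)*6**3 = (1/4)*216 = 54)
l(E, m) = -E/4
s(h) = -h/4
w(J) = -1/J (w(J) = (1 - 2)/J = -1/J)
w(F) - (s(3)*2 - 7) = -1/54 - (-1/4*3*2 - 7) = -1*1/54 - (-3/4*2 - 7) = -1/54 - (-3/2 - 7) = -1/54 - 1*(-17/2) = -1/54 + 17/2 = 229/27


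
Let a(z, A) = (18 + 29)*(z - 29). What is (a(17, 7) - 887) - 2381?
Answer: -3832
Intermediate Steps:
a(z, A) = -1363 + 47*z (a(z, A) = 47*(-29 + z) = -1363 + 47*z)
(a(17, 7) - 887) - 2381 = ((-1363 + 47*17) - 887) - 2381 = ((-1363 + 799) - 887) - 2381 = (-564 - 887) - 2381 = -1451 - 2381 = -3832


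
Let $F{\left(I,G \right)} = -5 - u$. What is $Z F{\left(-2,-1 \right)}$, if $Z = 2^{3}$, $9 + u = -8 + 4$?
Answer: $64$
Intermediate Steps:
$u = -13$ ($u = -9 + \left(-8 + 4\right) = -9 - 4 = -13$)
$F{\left(I,G \right)} = 8$ ($F{\left(I,G \right)} = -5 - -13 = -5 + 13 = 8$)
$Z = 8$
$Z F{\left(-2,-1 \right)} = 8 \cdot 8 = 64$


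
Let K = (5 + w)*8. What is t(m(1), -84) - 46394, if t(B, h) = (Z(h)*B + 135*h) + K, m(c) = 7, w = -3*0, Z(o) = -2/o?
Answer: -346163/6 ≈ -57694.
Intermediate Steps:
w = 0
K = 40 (K = (5 + 0)*8 = 5*8 = 40)
t(B, h) = 40 + 135*h - 2*B/h (t(B, h) = ((-2/h)*B + 135*h) + 40 = (-2*B/h + 135*h) + 40 = (135*h - 2*B/h) + 40 = 40 + 135*h - 2*B/h)
t(m(1), -84) - 46394 = (40 + 135*(-84) - 2*7/(-84)) - 46394 = (40 - 11340 - 2*7*(-1/84)) - 46394 = (40 - 11340 + ⅙) - 46394 = -67799/6 - 46394 = -346163/6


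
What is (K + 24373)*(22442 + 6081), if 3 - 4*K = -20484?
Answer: 3365115017/4 ≈ 8.4128e+8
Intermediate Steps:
K = 20487/4 (K = 3/4 - 1/4*(-20484) = 3/4 + 5121 = 20487/4 ≈ 5121.8)
(K + 24373)*(22442 + 6081) = (20487/4 + 24373)*(22442 + 6081) = (117979/4)*28523 = 3365115017/4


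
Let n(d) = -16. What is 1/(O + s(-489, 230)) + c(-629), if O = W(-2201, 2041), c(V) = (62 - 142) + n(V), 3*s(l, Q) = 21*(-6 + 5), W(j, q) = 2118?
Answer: -202655/2111 ≈ -96.000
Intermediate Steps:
s(l, Q) = -7 (s(l, Q) = (21*(-6 + 5))/3 = (21*(-1))/3 = (1/3)*(-21) = -7)
c(V) = -96 (c(V) = (62 - 142) - 16 = -80 - 16 = -96)
O = 2118
1/(O + s(-489, 230)) + c(-629) = 1/(2118 - 7) - 96 = 1/2111 - 96 = -202655/2111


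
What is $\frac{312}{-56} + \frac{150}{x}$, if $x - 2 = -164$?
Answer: $- \frac{1228}{189} \approx -6.4974$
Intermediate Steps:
$x = -162$ ($x = 2 - 164 = -162$)
$\frac{312}{-56} + \frac{150}{x} = \frac{312}{-56} + \frac{150}{-162} = 312 \left(- \frac{1}{56}\right) + 150 \left(- \frac{1}{162}\right) = - \frac{39}{7} - \frac{25}{27} = - \frac{1228}{189}$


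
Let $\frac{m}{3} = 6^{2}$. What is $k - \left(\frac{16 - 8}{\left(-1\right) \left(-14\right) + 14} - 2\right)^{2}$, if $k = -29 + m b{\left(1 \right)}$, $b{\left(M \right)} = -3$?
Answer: $- \frac{17441}{49} \approx -355.94$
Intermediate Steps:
$m = 108$ ($m = 3 \cdot 6^{2} = 3 \cdot 36 = 108$)
$k = -353$ ($k = -29 + 108 \left(-3\right) = -29 - 324 = -353$)
$k - \left(\frac{16 - 8}{\left(-1\right) \left(-14\right) + 14} - 2\right)^{2} = -353 - \left(\frac{16 - 8}{\left(-1\right) \left(-14\right) + 14} - 2\right)^{2} = -353 - \left(\frac{8}{14 + 14} - 2\right)^{2} = -353 - \left(\frac{8}{28} - 2\right)^{2} = -353 - \left(8 \cdot \frac{1}{28} - 2\right)^{2} = -353 - \left(\frac{2}{7} - 2\right)^{2} = -353 - \left(- \frac{12}{7}\right)^{2} = -353 - \frac{144}{49} = - \frac{17441}{49}$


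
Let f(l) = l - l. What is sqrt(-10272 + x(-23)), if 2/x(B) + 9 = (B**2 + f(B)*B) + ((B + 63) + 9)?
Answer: I*sqrt(3325671854)/569 ≈ 101.35*I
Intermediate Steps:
f(l) = 0
x(B) = 2/(63 + B + B**2) (x(B) = 2/(-9 + ((B**2 + 0*B) + ((B + 63) + 9))) = 2/(-9 + ((B**2 + 0) + ((63 + B) + 9))) = 2/(-9 + (B**2 + (72 + B))) = 2/(-9 + (72 + B + B**2)) = 2/(63 + B + B**2))
sqrt(-10272 + x(-23)) = sqrt(-10272 + 2/(63 - 23 + (-23)**2)) = sqrt(-10272 + 2/(63 - 23 + 529)) = sqrt(-10272 + 2/569) = sqrt(-5844766/569) = I*sqrt(3325671854)/569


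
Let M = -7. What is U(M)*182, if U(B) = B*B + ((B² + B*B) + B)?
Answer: 25480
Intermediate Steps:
U(B) = B + 3*B² (U(B) = B² + ((B² + B²) + B) = B² + (2*B² + B) = B² + (B + 2*B²) = B + 3*B²)
U(M)*182 = -7*(1 + 3*(-7))*182 = -7*(1 - 21)*182 = -7*(-20)*182 = 140*182 = 25480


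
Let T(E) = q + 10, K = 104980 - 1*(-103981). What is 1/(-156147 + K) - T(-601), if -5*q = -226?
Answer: -14576659/264070 ≈ -55.200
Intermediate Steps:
q = 226/5 (q = -⅕*(-226) = 226/5 ≈ 45.200)
K = 208961 (K = 104980 + 103981 = 208961)
T(E) = 276/5 (T(E) = 226/5 + 10 = 276/5)
1/(-156147 + K) - T(-601) = 1/(-156147 + 208961) - 1*276/5 = 1/52814 - 276/5 = -14576659/264070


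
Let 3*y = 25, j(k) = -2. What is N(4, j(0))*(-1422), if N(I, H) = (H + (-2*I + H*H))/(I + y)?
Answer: 25596/37 ≈ 691.78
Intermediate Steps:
y = 25/3 (y = (1/3)*25 = 25/3 ≈ 8.3333)
N(I, H) = (H + H**2 - 2*I)/(25/3 + I) (N(I, H) = (H + (-2*I + H*H))/(I + 25/3) = (H + (-2*I + H**2))/(25/3 + I) = (H + (H**2 - 2*I))/(25/3 + I) = (H + H**2 - 2*I)/(25/3 + I))
N(4, j(0))*(-1422) = (3*(-2 + (-2)**2 - 2*4)/(25 + 3*4))*(-1422) = (3*(-2 + 4 - 8)/(25 + 12))*(-1422) = (3*(-6)/37)*(-1422) = (3*(1/37)*(-6))*(-1422) = -18/37*(-1422) = 25596/37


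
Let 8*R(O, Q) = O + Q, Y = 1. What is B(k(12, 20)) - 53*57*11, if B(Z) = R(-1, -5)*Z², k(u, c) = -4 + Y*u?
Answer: -33279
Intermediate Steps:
R(O, Q) = O/8 + Q/8 (R(O, Q) = (O + Q)/8 = O/8 + Q/8)
k(u, c) = -4 + u (k(u, c) = -4 + 1*u = -4 + u)
B(Z) = -3*Z²/4 (B(Z) = ((⅛)*(-1) + (⅛)*(-5))*Z² = (-⅛ - 5/8)*Z² = -3*Z²/4)
B(k(12, 20)) - 53*57*11 = -3*(-4 + 12)²/4 - 53*57*11 = -¾*8² - 3021*11 = -¾*64 - 33231 = -48 - 33231 = -33279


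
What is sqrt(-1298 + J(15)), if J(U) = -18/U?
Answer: 4*I*sqrt(2030)/5 ≈ 36.044*I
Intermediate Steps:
sqrt(-1298 + J(15)) = sqrt(-1298 - 18/15) = sqrt(-1298 - 18*1/15) = sqrt(-1298 - 6/5) = sqrt(-6496/5) = 4*I*sqrt(2030)/5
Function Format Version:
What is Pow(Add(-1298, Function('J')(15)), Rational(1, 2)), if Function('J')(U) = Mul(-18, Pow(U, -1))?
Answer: Mul(Rational(4, 5), I, Pow(2030, Rational(1, 2))) ≈ Mul(36.044, I)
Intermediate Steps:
Pow(Add(-1298, Function('J')(15)), Rational(1, 2)) = Pow(Add(-1298, Mul(-18, Pow(15, -1))), Rational(1, 2)) = Pow(Add(-1298, Mul(-18, Rational(1, 15))), Rational(1, 2)) = Pow(Add(-1298, Rational(-6, 5)), Rational(1, 2)) = Pow(Rational(-6496, 5), Rational(1, 2)) = Mul(Rational(4, 5), I, Pow(2030, Rational(1, 2)))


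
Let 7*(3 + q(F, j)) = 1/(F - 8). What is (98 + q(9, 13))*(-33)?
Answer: -21978/7 ≈ -3139.7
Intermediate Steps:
q(F, j) = -3 + 1/(7*(-8 + F)) (q(F, j) = -3 + 1/(7*(F - 8)) = -3 + 1/(7*(-8 + F)))
(98 + q(9, 13))*(-33) = (98 + (169 - 21*9)/(7*(-8 + 9)))*(-33) = (98 + (⅐)*(169 - 189)/1)*(-33) = (98 + (⅐)*1*(-20))*(-33) = (98 - 20/7)*(-33) = (666/7)*(-33) = -21978/7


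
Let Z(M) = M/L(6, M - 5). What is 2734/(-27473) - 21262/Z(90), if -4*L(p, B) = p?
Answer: 291983443/824190 ≈ 354.27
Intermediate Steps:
L(p, B) = -p/4
Z(M) = -2*M/3 (Z(M) = M/((-¼*6)) = M/(-3/2) = M*(-⅔) = -2*M/3)
2734/(-27473) - 21262/Z(90) = 2734/(-27473) - 21262/((-⅔*90)) = 2734*(-1/27473) - 21262/(-60) = -2734/27473 - 21262*(-1/60) = -2734/27473 + 10631/30 = 291983443/824190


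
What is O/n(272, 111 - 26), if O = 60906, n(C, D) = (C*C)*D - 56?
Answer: 30453/3144292 ≈ 0.0096852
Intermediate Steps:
n(C, D) = -56 + D*C² (n(C, D) = C²*D - 56 = D*C² - 56 = -56 + D*C²)
O/n(272, 111 - 26) = 60906/(-56 + (111 - 26)*272²) = 60906/(-56 + 85*73984) = 60906/(-56 + 6288640) = 60906/6288584 = 60906*(1/6288584) = 30453/3144292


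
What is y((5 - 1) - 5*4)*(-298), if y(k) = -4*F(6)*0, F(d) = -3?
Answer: 0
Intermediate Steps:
y(k) = 0 (y(k) = -4*(-3)*0 = 12*0 = 0)
y((5 - 1) - 5*4)*(-298) = 0*(-298) = 0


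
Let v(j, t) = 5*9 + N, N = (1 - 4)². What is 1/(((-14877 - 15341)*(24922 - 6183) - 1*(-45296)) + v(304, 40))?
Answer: -1/566209752 ≈ -1.7661e-9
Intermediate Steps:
N = 9 (N = (-3)² = 9)
v(j, t) = 54 (v(j, t) = 5*9 + 9 = 45 + 9 = 54)
1/(((-14877 - 15341)*(24922 - 6183) - 1*(-45296)) + v(304, 40)) = 1/(((-14877 - 15341)*(24922 - 6183) - 1*(-45296)) + 54) = 1/((-30218*18739 + 45296) + 54) = 1/((-566255102 + 45296) + 54) = 1/(-566209806 + 54) = 1/(-566209752) = -1/566209752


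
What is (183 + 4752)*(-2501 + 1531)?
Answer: -4786950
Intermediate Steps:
(183 + 4752)*(-2501 + 1531) = 4935*(-970) = -4786950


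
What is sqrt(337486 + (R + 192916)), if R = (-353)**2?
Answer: 3*sqrt(72779) ≈ 809.33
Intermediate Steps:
R = 124609
sqrt(337486 + (R + 192916)) = sqrt(337486 + (124609 + 192916)) = sqrt(337486 + 317525) = sqrt(655011) = 3*sqrt(72779)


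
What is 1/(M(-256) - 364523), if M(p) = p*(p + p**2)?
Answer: -1/17076203 ≈ -5.8561e-8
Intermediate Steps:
1/(M(-256) - 364523) = 1/((-256)**2*(1 - 256) - 364523) = 1/(65536*(-255) - 364523) = 1/(-16711680 - 364523) = 1/(-17076203) = -1/17076203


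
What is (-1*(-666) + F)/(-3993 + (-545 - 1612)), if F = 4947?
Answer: -1871/2050 ≈ -0.91268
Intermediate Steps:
(-1*(-666) + F)/(-3993 + (-545 - 1612)) = (-1*(-666) + 4947)/(-3993 + (-545 - 1612)) = (666 + 4947)/(-3993 - 2157) = 5613/(-6150) = 5613*(-1/6150) = -1871/2050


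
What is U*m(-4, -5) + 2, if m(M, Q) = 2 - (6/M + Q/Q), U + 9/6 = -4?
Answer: -47/4 ≈ -11.750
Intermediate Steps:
U = -11/2 (U = -3/2 - 4 = -11/2 ≈ -5.5000)
m(M, Q) = 1 - 6/M (m(M, Q) = 2 - (6/M + 1) = 2 - (1 + 6/M) = 2 + (-1 - 6/M) = 1 - 6/M)
U*m(-4, -5) + 2 = -11*(-6 - 4)/(2*(-4)) + 2 = -(-11)*(-10)/8 + 2 = -11/2*5/2 + 2 = -55/4 + 2 = -47/4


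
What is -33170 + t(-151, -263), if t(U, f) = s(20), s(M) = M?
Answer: -33150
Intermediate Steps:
t(U, f) = 20
-33170 + t(-151, -263) = -33170 + 20 = -33150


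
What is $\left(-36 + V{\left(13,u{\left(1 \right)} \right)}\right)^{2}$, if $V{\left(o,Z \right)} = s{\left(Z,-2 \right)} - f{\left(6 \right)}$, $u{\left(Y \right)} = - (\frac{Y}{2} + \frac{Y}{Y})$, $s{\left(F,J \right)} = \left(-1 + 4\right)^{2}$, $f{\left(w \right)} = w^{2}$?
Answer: $3969$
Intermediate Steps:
$s{\left(F,J \right)} = 9$ ($s{\left(F,J \right)} = 3^{2} = 9$)
$u{\left(Y \right)} = -1 - \frac{Y}{2}$ ($u{\left(Y \right)} = - (Y \frac{1}{2} + 1) = - (\frac{Y}{2} + 1) = - (1 + \frac{Y}{2}) = -1 - \frac{Y}{2}$)
$V{\left(o,Z \right)} = -27$ ($V{\left(o,Z \right)} = 9 - 6^{2} = 9 - 36 = -27$)
$\left(-36 + V{\left(13,u{\left(1 \right)} \right)}\right)^{2} = \left(-36 - 27\right)^{2} = \left(-63\right)^{2} = 3969$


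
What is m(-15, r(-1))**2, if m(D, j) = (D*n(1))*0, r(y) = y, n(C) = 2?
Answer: 0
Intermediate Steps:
m(D, j) = 0 (m(D, j) = (D*2)*0 = (2*D)*0 = 0)
m(-15, r(-1))**2 = 0**2 = 0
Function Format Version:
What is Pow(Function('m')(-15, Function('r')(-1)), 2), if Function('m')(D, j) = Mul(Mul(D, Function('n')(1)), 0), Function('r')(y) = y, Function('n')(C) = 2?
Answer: 0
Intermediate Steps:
Function('m')(D, j) = 0 (Function('m')(D, j) = Mul(Mul(D, 2), 0) = Mul(Mul(2, D), 0) = 0)
Pow(Function('m')(-15, Function('r')(-1)), 2) = Pow(0, 2) = 0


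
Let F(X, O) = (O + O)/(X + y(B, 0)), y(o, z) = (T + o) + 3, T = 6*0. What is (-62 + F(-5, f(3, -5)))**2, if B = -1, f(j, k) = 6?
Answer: 4356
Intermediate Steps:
T = 0
y(o, z) = 3 + o (y(o, z) = (0 + o) + 3 = o + 3 = 3 + o)
F(X, O) = 2*O/(2 + X) (F(X, O) = (O + O)/(X + (3 - 1)) = (2*O)/(X + 2) = (2*O)/(2 + X) = 2*O/(2 + X))
(-62 + F(-5, f(3, -5)))**2 = (-62 + 2*6/(2 - 5))**2 = (-62 + 2*6/(-3))**2 = (-62 + 2*6*(-1/3))**2 = (-62 - 4)**2 = (-66)**2 = 4356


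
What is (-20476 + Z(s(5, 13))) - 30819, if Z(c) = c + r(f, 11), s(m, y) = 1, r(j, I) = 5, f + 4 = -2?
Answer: -51289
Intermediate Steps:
f = -6 (f = -4 - 2 = -6)
Z(c) = 5 + c (Z(c) = c + 5 = 5 + c)
(-20476 + Z(s(5, 13))) - 30819 = (-20476 + (5 + 1)) - 30819 = (-20476 + 6) - 30819 = -20470 - 30819 = -51289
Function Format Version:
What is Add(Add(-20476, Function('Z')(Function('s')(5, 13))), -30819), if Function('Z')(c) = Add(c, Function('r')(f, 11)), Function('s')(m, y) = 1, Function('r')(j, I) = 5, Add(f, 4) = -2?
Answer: -51289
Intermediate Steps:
f = -6 (f = Add(-4, -2) = -6)
Function('Z')(c) = Add(5, c) (Function('Z')(c) = Add(c, 5) = Add(5, c))
Add(Add(-20476, Function('Z')(Function('s')(5, 13))), -30819) = Add(Add(-20476, Add(5, 1)), -30819) = Add(Add(-20476, 6), -30819) = Add(-20470, -30819) = -51289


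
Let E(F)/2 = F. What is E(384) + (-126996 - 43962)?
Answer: -170190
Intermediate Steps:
E(F) = 2*F
E(384) + (-126996 - 43962) = 2*384 + (-126996 - 43962) = 768 - 170958 = -170190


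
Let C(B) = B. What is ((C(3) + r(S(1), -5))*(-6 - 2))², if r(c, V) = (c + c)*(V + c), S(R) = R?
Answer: 1600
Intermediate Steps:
r(c, V) = 2*c*(V + c) (r(c, V) = (2*c)*(V + c) = 2*c*(V + c))
((C(3) + r(S(1), -5))*(-6 - 2))² = ((3 + 2*1*(-5 + 1))*(-6 - 2))² = ((3 + 2*1*(-4))*(-8))² = ((3 - 8)*(-8))² = (-5*(-8))² = 40² = 1600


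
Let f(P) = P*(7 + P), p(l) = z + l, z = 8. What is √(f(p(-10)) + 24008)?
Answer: 13*√142 ≈ 154.91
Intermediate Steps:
p(l) = 8 + l
√(f(p(-10)) + 24008) = √((8 - 10)*(7 + (8 - 10)) + 24008) = √(-2*(7 - 2) + 24008) = √(-2*5 + 24008) = √(-10 + 24008) = √23998 = 13*√142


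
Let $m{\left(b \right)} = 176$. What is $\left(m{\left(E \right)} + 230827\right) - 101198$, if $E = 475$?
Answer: $129805$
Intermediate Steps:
$\left(m{\left(E \right)} + 230827\right) - 101198 = \left(176 + 230827\right) - 101198 = 231003 - 101198 = 129805$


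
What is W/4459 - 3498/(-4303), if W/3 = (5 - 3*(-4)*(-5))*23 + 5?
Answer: -7338/210847 ≈ -0.034802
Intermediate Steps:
W = -3780 (W = 3*((5 - 3*(-4)*(-5))*23 + 5) = 3*((5 + 12*(-5))*23 + 5) = 3*((5 - 60)*23 + 5) = 3*(-55*23 + 5) = 3*(-1265 + 5) = 3*(-1260) = -3780)
W/4459 - 3498/(-4303) = -3780/4459 - 3498/(-4303) = -3780*1/4459 - 3498*(-1/4303) = -540/637 + 3498/4303 = -7338/210847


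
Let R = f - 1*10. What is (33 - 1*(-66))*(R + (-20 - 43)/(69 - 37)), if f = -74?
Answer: -272349/32 ≈ -8510.9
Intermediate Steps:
R = -84 (R = -74 - 1*10 = -74 - 10 = -84)
(33 - 1*(-66))*(R + (-20 - 43)/(69 - 37)) = (33 - 1*(-66))*(-84 + (-20 - 43)/(69 - 37)) = (33 + 66)*(-84 - 63/32) = 99*(-84 - 63*1/32) = 99*(-84 - 63/32) = 99*(-2751/32) = -272349/32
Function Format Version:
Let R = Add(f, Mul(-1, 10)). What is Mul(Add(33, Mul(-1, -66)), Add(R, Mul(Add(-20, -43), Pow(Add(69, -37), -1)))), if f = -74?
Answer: Rational(-272349, 32) ≈ -8510.9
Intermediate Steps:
R = -84 (R = Add(-74, Mul(-1, 10)) = Add(-74, -10) = -84)
Mul(Add(33, Mul(-1, -66)), Add(R, Mul(Add(-20, -43), Pow(Add(69, -37), -1)))) = Mul(Add(33, Mul(-1, -66)), Add(-84, Mul(Add(-20, -43), Pow(Add(69, -37), -1)))) = Mul(Add(33, 66), Add(-84, Mul(-63, Pow(32, -1)))) = Mul(99, Add(-84, Mul(-63, Rational(1, 32)))) = Mul(99, Add(-84, Rational(-63, 32))) = Mul(99, Rational(-2751, 32)) = Rational(-272349, 32)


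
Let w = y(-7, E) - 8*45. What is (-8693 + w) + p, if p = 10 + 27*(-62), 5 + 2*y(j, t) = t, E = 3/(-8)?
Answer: -171515/16 ≈ -10720.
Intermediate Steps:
E = -3/8 (E = 3*(-⅛) = -3/8 ≈ -0.37500)
y(j, t) = -5/2 + t/2
p = -1664 (p = 10 - 1674 = -1664)
w = -5803/16 (w = (-5/2 + (½)*(-3/8)) - 8*45 = (-5/2 - 3/16) - 360 = -43/16 - 360 = -5803/16 ≈ -362.69)
(-8693 + w) + p = (-8693 - 5803/16) - 1664 = -144891/16 - 1664 = -171515/16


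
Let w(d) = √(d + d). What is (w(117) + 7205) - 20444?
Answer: -13239 + 3*√26 ≈ -13224.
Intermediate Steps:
w(d) = √2*√d (w(d) = √(2*d) = √2*√d)
(w(117) + 7205) - 20444 = (√2*√117 + 7205) - 20444 = (√2*(3*√13) + 7205) - 20444 = (3*√26 + 7205) - 20444 = (7205 + 3*√26) - 20444 = -13239 + 3*√26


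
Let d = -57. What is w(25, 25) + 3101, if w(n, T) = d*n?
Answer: 1676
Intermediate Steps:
w(n, T) = -57*n
w(25, 25) + 3101 = -57*25 + 3101 = -1425 + 3101 = 1676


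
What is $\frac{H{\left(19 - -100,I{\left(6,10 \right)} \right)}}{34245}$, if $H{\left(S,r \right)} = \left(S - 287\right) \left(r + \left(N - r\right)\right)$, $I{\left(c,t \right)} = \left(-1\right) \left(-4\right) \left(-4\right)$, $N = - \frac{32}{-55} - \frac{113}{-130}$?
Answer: $- \frac{2324}{326469} \approx -0.0071186$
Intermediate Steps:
$N = \frac{415}{286}$ ($N = \left(-32\right) \left(- \frac{1}{55}\right) - - \frac{113}{130} = \frac{32}{55} + \frac{113}{130} = \frac{415}{286} \approx 1.451$)
$I{\left(c,t \right)} = -16$ ($I{\left(c,t \right)} = 4 \left(-4\right) = -16$)
$H{\left(S,r \right)} = - \frac{119105}{286} + \frac{415 S}{286}$ ($H{\left(S,r \right)} = \left(S - 287\right) \left(r - \left(- \frac{415}{286} + r\right)\right) = \left(-287 + S\right) \frac{415}{286} = - \frac{119105}{286} + \frac{415 S}{286}$)
$\frac{H{\left(19 - -100,I{\left(6,10 \right)} \right)}}{34245} = \frac{- \frac{119105}{286} + \frac{415 \left(19 - -100\right)}{286}}{34245} = \left(- \frac{119105}{286} + \frac{415 \left(19 + 100\right)}{286}\right) \frac{1}{34245} = \left(- \frac{119105}{286} + \frac{415}{286} \cdot 119\right) \frac{1}{34245} = \left(- \frac{119105}{286} + \frac{49385}{286}\right) \frac{1}{34245} = \left(- \frac{34860}{143}\right) \frac{1}{34245} = - \frac{2324}{326469}$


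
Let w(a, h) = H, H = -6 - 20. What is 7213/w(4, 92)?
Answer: -7213/26 ≈ -277.42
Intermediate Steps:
H = -26
w(a, h) = -26
7213/w(4, 92) = 7213/(-26) = 7213*(-1/26) = -7213/26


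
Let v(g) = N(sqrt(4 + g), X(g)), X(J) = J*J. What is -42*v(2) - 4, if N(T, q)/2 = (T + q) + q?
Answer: -676 - 84*sqrt(6) ≈ -881.76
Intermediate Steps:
X(J) = J**2
N(T, q) = 2*T + 4*q (N(T, q) = 2*((T + q) + q) = 2*(T + 2*q) = 2*T + 4*q)
v(g) = 2*sqrt(4 + g) + 4*g**2
-42*v(2) - 4 = -42*(2*sqrt(4 + 2) + 4*2**2) - 4 = -42*(2*sqrt(6) + 4*4) - 4 = -42*(2*sqrt(6) + 16) - 4 = -42*(16 + 2*sqrt(6)) - 4 = (-672 - 84*sqrt(6)) - 4 = -676 - 84*sqrt(6)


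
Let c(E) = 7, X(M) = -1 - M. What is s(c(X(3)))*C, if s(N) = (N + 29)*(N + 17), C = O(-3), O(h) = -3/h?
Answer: 864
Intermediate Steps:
C = 1 (C = -3/(-3) = -3*(-⅓) = 1)
s(N) = (17 + N)*(29 + N) (s(N) = (29 + N)*(17 + N) = (17 + N)*(29 + N))
s(c(X(3)))*C = (493 + 7² + 46*7)*1 = (493 + 49 + 322)*1 = 864*1 = 864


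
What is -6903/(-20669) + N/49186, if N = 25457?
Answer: 865701691/1016625434 ≈ 0.85154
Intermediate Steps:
-6903/(-20669) + N/49186 = -6903/(-20669) + 25457/49186 = -6903*(-1/20669) + 25457*(1/49186) = 6903/20669 + 25457/49186 = 865701691/1016625434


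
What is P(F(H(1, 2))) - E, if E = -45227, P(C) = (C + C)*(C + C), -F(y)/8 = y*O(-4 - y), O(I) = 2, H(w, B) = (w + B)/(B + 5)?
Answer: 2225339/49 ≈ 45415.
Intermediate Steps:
H(w, B) = (B + w)/(5 + B)
F(y) = -16*y (F(y) = -8*y*2 = -16*y)
P(C) = 4*C**2 (P(C) = (2*C)*(2*C) = 4*C**2)
P(F(H(1, 2))) - E = 4*(-16*(2 + 1)/(5 + 2))**2 - 1*(-45227) = 4*(-16*3/7)**2 + 45227 = 4*(-48/7)**2 + 45227 = 4*(2304/49) + 45227 = 9216/49 + 45227 = 2225339/49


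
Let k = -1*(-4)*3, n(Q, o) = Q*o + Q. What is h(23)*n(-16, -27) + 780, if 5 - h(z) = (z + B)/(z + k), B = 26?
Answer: 11388/5 ≈ 2277.6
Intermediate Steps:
n(Q, o) = Q + Q*o
k = 12 (k = 4*3 = 12)
h(z) = 5 - (26 + z)/(12 + z) (h(z) = 5 - (z + 26)/(z + 12) = 5 - (26 + z)/(12 + z))
h(23)*n(-16, -27) + 780 = (2*(17 + 2*23)/(12 + 23))*(-16*(1 - 27)) + 780 = (2*(17 + 46)/35)*(-16*(-26)) + 780 = (2*(1/35)*63)*416 + 780 = (18/5)*416 + 780 = 7488/5 + 780 = 11388/5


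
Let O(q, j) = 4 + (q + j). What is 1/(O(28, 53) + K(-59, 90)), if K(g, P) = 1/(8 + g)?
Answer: 51/4334 ≈ 0.011767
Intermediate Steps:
O(q, j) = 4 + j + q (O(q, j) = 4 + (j + q) = 4 + j + q)
1/(O(28, 53) + K(-59, 90)) = 1/((4 + 53 + 28) + 1/(8 - 59)) = 1/(85 + 1/(-51)) = 1/(85 - 1/51) = 1/(4334/51) = 51/4334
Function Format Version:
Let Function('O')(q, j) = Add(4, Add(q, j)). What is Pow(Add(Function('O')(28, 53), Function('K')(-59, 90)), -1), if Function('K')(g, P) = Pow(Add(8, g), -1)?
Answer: Rational(51, 4334) ≈ 0.011767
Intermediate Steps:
Function('O')(q, j) = Add(4, j, q) (Function('O')(q, j) = Add(4, Add(j, q)) = Add(4, j, q))
Pow(Add(Function('O')(28, 53), Function('K')(-59, 90)), -1) = Pow(Add(Add(4, 53, 28), Pow(Add(8, -59), -1)), -1) = Pow(Add(85, Pow(-51, -1)), -1) = Pow(Add(85, Rational(-1, 51)), -1) = Pow(Rational(4334, 51), -1) = Rational(51, 4334)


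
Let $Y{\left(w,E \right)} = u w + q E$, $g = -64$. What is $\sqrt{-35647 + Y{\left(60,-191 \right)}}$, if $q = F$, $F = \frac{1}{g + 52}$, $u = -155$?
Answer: $\frac{i \sqrt{1617519}}{6} \approx 211.97 i$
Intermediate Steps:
$F = - \frac{1}{12}$ ($F = \frac{1}{-64 + 52} = \frac{1}{-12} = - \frac{1}{12} \approx -0.083333$)
$q = - \frac{1}{12} \approx -0.083333$
$Y{\left(w,E \right)} = - 155 w - \frac{E}{12}$
$\sqrt{-35647 + Y{\left(60,-191 \right)}} = \sqrt{-35647 - \frac{111409}{12}} = \sqrt{- \frac{539173}{12}} = \frac{i \sqrt{1617519}}{6}$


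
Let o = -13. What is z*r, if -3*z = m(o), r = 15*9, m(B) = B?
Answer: 585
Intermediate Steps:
r = 135
z = 13/3 (z = -⅓*(-13) = 13/3 ≈ 4.3333)
z*r = (13/3)*135 = 585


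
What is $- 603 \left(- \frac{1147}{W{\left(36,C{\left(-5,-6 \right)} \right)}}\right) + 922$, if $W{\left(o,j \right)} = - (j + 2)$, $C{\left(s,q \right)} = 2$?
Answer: $- \frac{687953}{4} \approx -1.7199 \cdot 10^{5}$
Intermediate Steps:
$W{\left(o,j \right)} = -2 - j$ ($W{\left(o,j \right)} = - (2 + j) = -2 - j$)
$- 603 \left(- \frac{1147}{W{\left(36,C{\left(-5,-6 \right)} \right)}}\right) + 922 = - 603 \left(- \frac{1147}{-2 - 2}\right) + 922 = - 603 \left(- \frac{1147}{-4}\right) + 922 = - 603 \left(\left(-1147\right) \left(- \frac{1}{4}\right)\right) + 922 = \left(-603\right) \frac{1147}{4} + 922 = - \frac{691641}{4} + 922 = - \frac{687953}{4}$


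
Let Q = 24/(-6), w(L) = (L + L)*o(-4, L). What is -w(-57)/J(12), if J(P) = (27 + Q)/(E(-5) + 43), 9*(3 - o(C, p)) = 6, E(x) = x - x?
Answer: 11438/23 ≈ 497.30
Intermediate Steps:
E(x) = 0
o(C, p) = 7/3 (o(C, p) = 3 - 1/9*6 = 3 - 2/3 = 7/3)
w(L) = 14*L/3 (w(L) = (L + L)*(7/3) = (2*L)*(7/3) = 14*L/3)
Q = -4 (Q = 24*(-1/6) = -4)
J(P) = 23/43 (J(P) = (27 - 4)/(0 + 43) = 23/43)
-w(-57)/J(12) = -(14/3)*(-57)/23/43 = -(-266)*43/23 = -1*(-11438/23) = 11438/23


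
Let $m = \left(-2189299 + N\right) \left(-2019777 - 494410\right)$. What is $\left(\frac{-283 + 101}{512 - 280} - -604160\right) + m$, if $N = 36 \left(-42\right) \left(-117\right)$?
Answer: $\frac{586906402434809}{116} \approx 5.0595 \cdot 10^{12}$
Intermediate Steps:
$N = 176904$ ($N = \left(-1512\right) \left(-117\right) = 176904$)
$m = 5059537347865$ ($m = \left(-2189299 + 176904\right) \left(-2019777 - 494410\right) = \left(-2012395\right) \left(-2514187\right) = 5059537347865$)
$\left(\frac{-283 + 101}{512 - 280} - -604160\right) + m = \left(\frac{-283 + 101}{512 - 280} - -604160\right) + 5059537347865 = \left(- \frac{182}{232} + 604160\right) + 5059537347865 = \left(\left(-182\right) \frac{1}{232} + 604160\right) + 5059537347865 = \left(- \frac{91}{116} + 604160\right) + 5059537347865 = \frac{70082469}{116} + 5059537347865 = \frac{586906402434809}{116}$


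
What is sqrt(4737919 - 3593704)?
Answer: 3*sqrt(127135) ≈ 1069.7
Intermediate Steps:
sqrt(4737919 - 3593704) = sqrt(1144215) = 3*sqrt(127135)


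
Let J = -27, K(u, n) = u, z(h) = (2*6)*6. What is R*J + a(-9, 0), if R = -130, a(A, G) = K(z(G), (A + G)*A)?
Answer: 3582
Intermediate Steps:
z(h) = 72 (z(h) = 12*6 = 72)
a(A, G) = 72
R*J + a(-9, 0) = -130*(-27) + 72 = 3510 + 72 = 3582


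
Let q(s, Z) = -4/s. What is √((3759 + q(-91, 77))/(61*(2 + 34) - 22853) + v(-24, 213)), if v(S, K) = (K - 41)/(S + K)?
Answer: √25165048161/185913 ≈ 0.85328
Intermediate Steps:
v(S, K) = (-41 + K)/(K + S)
√((3759 + q(-91, 77))/(61*(2 + 34) - 22853) + v(-24, 213)) = √((3759 - 4/(-91))/(61*(2 + 34) - 22853) + (-41 + 213)/(213 - 24)) = √((3759 - 4*(-1/91))/(61*36 - 22853) + 172/189) = √((3759 + 4/91)/(2196 - 22853) + (1/189)*172) = √((342073/91)/(-20657) + 172/189) = √((342073/91)*(-1/20657) + 172/189) = √(-342073/1879787 + 172/189) = √(36953081/50754249) = √25165048161/185913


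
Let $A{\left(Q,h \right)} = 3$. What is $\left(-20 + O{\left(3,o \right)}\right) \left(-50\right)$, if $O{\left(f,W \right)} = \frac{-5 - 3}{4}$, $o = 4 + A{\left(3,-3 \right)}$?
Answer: $1100$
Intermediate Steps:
$o = 7$ ($o = 4 + 3 = 7$)
$O{\left(f,W \right)} = -2$ ($O{\left(f,W \right)} = \left(-8\right) \frac{1}{4} = -2$)
$\left(-20 + O{\left(3,o \right)}\right) \left(-50\right) = \left(-20 - 2\right) \left(-50\right) = \left(-22\right) \left(-50\right) = 1100$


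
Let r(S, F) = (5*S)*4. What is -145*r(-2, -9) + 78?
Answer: 5878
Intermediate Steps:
r(S, F) = 20*S
-145*r(-2, -9) + 78 = -2900*(-2) + 78 = -145*(-40) + 78 = 5800 + 78 = 5878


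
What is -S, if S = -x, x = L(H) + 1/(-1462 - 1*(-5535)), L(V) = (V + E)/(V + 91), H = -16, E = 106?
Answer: 24443/20365 ≈ 1.2002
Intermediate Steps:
L(V) = (106 + V)/(91 + V) (L(V) = (V + 106)/(V + 91) = (106 + V)/(91 + V))
x = 24443/20365 (x = (106 - 16)/(91 - 16) + 1/(-1462 - 1*(-5535)) = 90/75 + 1/(-1462 + 5535) = (1/75)*90 + 1/4073 = 6/5 + 1/4073 = 24443/20365 ≈ 1.2002)
S = -24443/20365 (S = -1*24443/20365 = -24443/20365 ≈ -1.2002)
-S = -1*(-24443/20365) = 24443/20365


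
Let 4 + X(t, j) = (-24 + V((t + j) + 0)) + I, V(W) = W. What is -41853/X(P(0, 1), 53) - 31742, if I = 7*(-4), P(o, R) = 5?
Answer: -105337/2 ≈ -52669.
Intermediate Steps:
I = -28
X(t, j) = -56 + j + t (X(t, j) = -4 + ((-24 + ((t + j) + 0)) - 28) = -4 + ((-24 + ((j + t) + 0)) - 28) = -4 + ((-24 + (j + t)) - 28) = -4 + ((-24 + j + t) - 28) = -4 + (-52 + j + t) = -56 + j + t)
-41853/X(P(0, 1), 53) - 31742 = -41853/(-56 + 53 + 5) - 31742 = -41853/2 - 31742 = -105337/2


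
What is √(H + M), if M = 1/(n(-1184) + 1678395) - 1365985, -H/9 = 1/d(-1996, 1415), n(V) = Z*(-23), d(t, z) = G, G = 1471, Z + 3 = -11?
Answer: 3*I*√925515603903507845055171/2469392707 ≈ 1168.8*I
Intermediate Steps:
Z = -14 (Z = -3 - 11 = -14)
d(t, z) = 1471
n(V) = 322 (n(V) = -14*(-23) = 322)
H = -9/1471 ≈ -0.0061183
M = -2293102241244/1678717 (M = 1/(322 + 1678395) - 1365985 = 1/1678717 - 1365985 = -2293102241244/1678717 ≈ -1.3660e+6)
√(H + M) = √(-9/1471 - 2293102241244/1678717) = √(-3373153411978377/2469392707) = 3*I*√925515603903507845055171/2469392707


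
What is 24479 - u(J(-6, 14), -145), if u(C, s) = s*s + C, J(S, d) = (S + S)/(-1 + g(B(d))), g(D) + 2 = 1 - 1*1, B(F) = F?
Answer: 3450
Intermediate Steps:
g(D) = -2 (g(D) = -2 + (1 - 1*1) = -2 + (1 - 1) = -2 + 0 = -2)
J(S, d) = -2*S/3 (J(S, d) = (S + S)/(-1 - 2) = (2*S)/(-3) = (2*S)*(-⅓) = -2*S/3)
u(C, s) = C + s² (u(C, s) = s² + C = C + s²)
24479 - u(J(-6, 14), -145) = 24479 - (-⅔*(-6) + (-145)²) = 24479 - (4 + 21025) = 24479 - 1*21029 = 24479 - 21029 = 3450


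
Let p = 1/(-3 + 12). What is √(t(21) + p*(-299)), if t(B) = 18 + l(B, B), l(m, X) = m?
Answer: 2*√13/3 ≈ 2.4037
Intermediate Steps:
t(B) = 18 + B
p = ⅑ (p = 1/9 = ⅑ ≈ 0.11111)
√(t(21) + p*(-299)) = √((18 + 21) + (⅑)*(-299)) = √(39 - 299/9) = √(52/9) = 2*√13/3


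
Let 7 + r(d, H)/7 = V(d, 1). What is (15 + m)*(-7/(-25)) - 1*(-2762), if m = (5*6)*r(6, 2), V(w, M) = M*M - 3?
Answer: 2237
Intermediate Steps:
V(w, M) = -3 + M² (V(w, M) = M² - 3 = -3 + M²)
r(d, H) = -63 (r(d, H) = -49 + 7*(-3 + 1²) = -49 + 7*(-3 + 1) = -49 + 7*(-2) = -49 - 14 = -63)
m = -1890 (m = (5*6)*(-63) = 30*(-63) = -1890)
(15 + m)*(-7/(-25)) - 1*(-2762) = (15 - 1890)*(-7/(-25)) - 1*(-2762) = -(-13125)*(-1)/25 + 2762 = -1875*7/25 + 2762 = -525 + 2762 = 2237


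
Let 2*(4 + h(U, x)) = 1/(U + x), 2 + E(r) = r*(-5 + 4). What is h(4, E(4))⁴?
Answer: 83521/256 ≈ 326.25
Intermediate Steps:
E(r) = -2 - r (E(r) = -2 + r*(-5 + 4) = -2 + r*(-1) = -2 - r)
h(U, x) = -4 + 1/(2*(U + x))
h(4, E(4))⁴ = ((½ - 4*4 - 4*(-2 - 1*4))/(4 + (-2 - 1*4)))⁴ = ((½ - 16 - 4*(-2 - 4))/(4 + (-2 - 4)))⁴ = ((½ - 16 - 4*(-6))/(4 - 6))⁴ = ((½ - 16 + 24)/(-2))⁴ = (-½*17/2)⁴ = (-17/4)⁴ = 83521/256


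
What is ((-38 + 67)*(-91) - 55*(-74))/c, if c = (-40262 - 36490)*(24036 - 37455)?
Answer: 53/38145744 ≈ 1.3894e-6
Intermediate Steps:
c = 1029935088 (c = -76752*(-13419) = 1029935088)
((-38 + 67)*(-91) - 55*(-74))/c = ((-38 + 67)*(-91) - 55*(-74))/1029935088 = (29*(-91) - 1*(-4070))*(1/1029935088) = (-2639 + 4070)*(1/1029935088) = 1431*(1/1029935088) = 53/38145744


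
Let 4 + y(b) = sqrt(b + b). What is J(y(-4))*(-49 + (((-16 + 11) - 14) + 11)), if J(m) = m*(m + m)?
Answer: -912 + 1824*I*sqrt(2) ≈ -912.0 + 2579.5*I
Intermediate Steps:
y(b) = -4 + sqrt(2)*sqrt(b) (y(b) = -4 + sqrt(b + b) = -4 + sqrt(2*b) = -4 + sqrt(2)*sqrt(b))
J(m) = 2*m**2 (J(m) = m*(2*m) = 2*m**2)
J(y(-4))*(-49 + (((-16 + 11) - 14) + 11)) = (2*(-4 + sqrt(2)*sqrt(-4))**2)*(-49 + (((-16 + 11) - 14) + 11)) = (2*(-4 + sqrt(2)*(2*I))**2)*(-49 + ((-5 - 14) + 11)) = (2*(-4 + 2*I*sqrt(2))**2)*(-49 + (-19 + 11)) = (2*(-4 + 2*I*sqrt(2))**2)*(-49 - 8) = (2*(-4 + 2*I*sqrt(2))**2)*(-57) = -114*(-4 + 2*I*sqrt(2))**2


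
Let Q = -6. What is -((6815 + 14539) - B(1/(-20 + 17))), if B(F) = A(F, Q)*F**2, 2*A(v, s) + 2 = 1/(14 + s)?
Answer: -1024997/48 ≈ -21354.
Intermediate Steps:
A(v, s) = -1 + 1/(2*(14 + s))
B(F) = -15*F**2/16 (B(F) = ((-27/2 - 1*(-6))/(14 - 6))*F**2 = ((-27/2 + 6)/8)*F**2 = ((1/8)*(-15/2))*F**2 = -15*F**2/16)
-((6815 + 14539) - B(1/(-20 + 17))) = -((6815 + 14539) - (-15)*(1/(-20 + 17))**2/16) = -(21354 - (-15)*(1/(-3))**2/16) = -(21354 - (-15)*(-1/3)**2/16) = -(21354 - (-15)/(16*9)) = -(21354 - 1*(-5/48)) = -(21354 + 5/48) = -1*1024997/48 = -1024997/48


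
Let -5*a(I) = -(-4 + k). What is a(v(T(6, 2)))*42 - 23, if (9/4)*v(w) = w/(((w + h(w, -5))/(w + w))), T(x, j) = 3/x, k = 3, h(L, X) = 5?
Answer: -157/5 ≈ -31.400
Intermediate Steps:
v(w) = 8*w²/(9*(5 + w)) (v(w) = 4*(w/(((w + 5)/(w + w))))/9 = 4*(w/(((5 + w)/((2*w)))))/9 = 4*(w/(((5 + w)*(1/(2*w)))))/9 = 4*(w/(((5 + w)/(2*w))))/9 = 4*(w*(2*w/(5 + w)))/9 = 4*(2*w²/(5 + w))/9 = 8*w²/(9*(5 + w)))
a(I) = -⅕ (a(I) = -(-1)*(-4 + 3)/5 = -(-1)*(-1)/5 = -⅕*1 = -⅕)
a(v(T(6, 2)))*42 - 23 = -⅕*42 - 23 = -42/5 - 23 = -157/5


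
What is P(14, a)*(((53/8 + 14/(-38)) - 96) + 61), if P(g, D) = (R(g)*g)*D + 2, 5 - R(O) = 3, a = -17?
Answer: 1035453/76 ≈ 13624.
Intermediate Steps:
R(O) = 2 (R(O) = 5 - 1*3 = 5 - 3 = 2)
P(g, D) = 2 + 2*D*g (P(g, D) = (2*g)*D + 2 = 2*D*g + 2 = 2 + 2*D*g)
P(14, a)*(((53/8 + 14/(-38)) - 96) + 61) = (2 + 2*(-17)*14)*(((53/8 + 14/(-38)) - 96) + 61) = (2 - 476)*(((53*(⅛) + 14*(-1/38)) - 96) + 61) = -474*(((53/8 - 7/19) - 96) + 61) = -474*((951/152 - 96) + 61) = -474*(-13641/152 + 61) = -474*(-4369/152) = 1035453/76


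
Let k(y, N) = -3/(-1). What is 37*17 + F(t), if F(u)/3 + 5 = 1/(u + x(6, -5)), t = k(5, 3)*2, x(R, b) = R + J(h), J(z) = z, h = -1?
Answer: 6757/11 ≈ 614.27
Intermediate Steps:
k(y, N) = 3 (k(y, N) = -3*(-1) = 3)
x(R, b) = -1 + R (x(R, b) = R - 1 = -1 + R)
t = 6 (t = 3*2 = 6)
F(u) = -15 + 3/(5 + u) (F(u) = -15 + 3/(u + (-1 + 6)) = -15 + 3/(u + 5) = -15 + 3/(5 + u))
37*17 + F(t) = 37*17 + 3*(-24 - 5*6)/(5 + 6) = 629 + 3*(-24 - 30)/11 = 629 + 3*(1/11)*(-54) = 629 - 162/11 = 6757/11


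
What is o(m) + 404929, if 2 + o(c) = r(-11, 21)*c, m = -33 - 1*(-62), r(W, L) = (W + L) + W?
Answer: 404898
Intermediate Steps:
r(W, L) = L + 2*W (r(W, L) = (L + W) + W = L + 2*W)
m = 29 (m = -33 + 62 = 29)
o(c) = -2 - c (o(c) = -2 + (21 + 2*(-11))*c = -2 + (21 - 22)*c = -2 - c)
o(m) + 404929 = (-2 - 1*29) + 404929 = (-2 - 29) + 404929 = -31 + 404929 = 404898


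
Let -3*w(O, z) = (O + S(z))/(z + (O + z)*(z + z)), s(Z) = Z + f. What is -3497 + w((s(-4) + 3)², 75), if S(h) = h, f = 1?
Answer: -1584142/453 ≈ -3497.0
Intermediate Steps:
s(Z) = 1 + Z (s(Z) = Z + 1 = 1 + Z)
w(O, z) = -(O + z)/(3*(z + 2*z*(O + z))) (w(O, z) = -(O + z)/(3*(z + (O + z)*(z + z))) = -(O + z)/(3*(z + (O + z)*(2*z))) = -(O + z)/(3*(z + 2*z*(O + z))))
-3497 + w((s(-4) + 3)², 75) = -3497 + (⅓)*(-((1 - 4) + 3)² - 1*75)/(75*(1 + 2*((1 - 4) + 3)² + 2*75)) = -3497 + (⅓)*(1/75)*(-(-3 + 3)² - 75)/(1 + 2*(-3 + 3)² + 150) = -3497 + (⅓)*(1/75)*(-1*0² - 75)/(1 + 2*0² + 150) = -3497 + (⅓)*(1/75)*(-1*0 - 75)/(1 + 2*0 + 150) = -3497 + (⅓)*(1/75)*(0 - 75)/(1 + 0 + 150) = -3497 + (⅓)*(1/75)*(-75)/151 = -3497 + (⅓)*(1/75)*(1/151)*(-75) = -3497 - 1/453 = -1584142/453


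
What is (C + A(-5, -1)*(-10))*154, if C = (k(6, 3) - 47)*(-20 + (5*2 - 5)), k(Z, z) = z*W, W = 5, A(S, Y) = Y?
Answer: 75460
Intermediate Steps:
k(Z, z) = 5*z (k(Z, z) = z*5 = 5*z)
C = 480 (C = (5*3 - 47)*(-20 + (5*2 - 5)) = (15 - 47)*(-20 + (10 - 5)) = -32*(-20 + 5) = -32*(-15) = 480)
(C + A(-5, -1)*(-10))*154 = (480 - 1*(-10))*154 = (480 + 10)*154 = 490*154 = 75460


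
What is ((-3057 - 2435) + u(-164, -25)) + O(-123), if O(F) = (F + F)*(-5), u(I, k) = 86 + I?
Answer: -4340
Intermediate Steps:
O(F) = -10*F (O(F) = (2*F)*(-5) = -10*F)
((-3057 - 2435) + u(-164, -25)) + O(-123) = ((-3057 - 2435) + (86 - 164)) - 10*(-123) = (-5492 - 78) + 1230 = -5570 + 1230 = -4340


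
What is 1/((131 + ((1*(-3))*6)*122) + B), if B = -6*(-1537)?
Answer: 1/7157 ≈ 0.00013972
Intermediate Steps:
B = 9222
1/((131 + ((1*(-3))*6)*122) + B) = 1/((131 + ((1*(-3))*6)*122) + 9222) = 1/((131 - 3*6*122) + 9222) = 1/((131 - 18*122) + 9222) = 1/((131 - 2196) + 9222) = 1/(-2065 + 9222) = 1/7157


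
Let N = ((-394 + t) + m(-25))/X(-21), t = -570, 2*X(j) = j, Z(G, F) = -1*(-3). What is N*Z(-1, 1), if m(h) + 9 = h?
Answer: 1996/7 ≈ 285.14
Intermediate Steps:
Z(G, F) = 3
m(h) = -9 + h
X(j) = j/2
N = 1996/21 (N = ((-394 - 570) + (-9 - 25))/(((½)*(-21))) = (-964 - 34)/(-21/2) = -998*(-2/21) = 1996/21 ≈ 95.048)
N*Z(-1, 1) = (1996/21)*3 = 1996/7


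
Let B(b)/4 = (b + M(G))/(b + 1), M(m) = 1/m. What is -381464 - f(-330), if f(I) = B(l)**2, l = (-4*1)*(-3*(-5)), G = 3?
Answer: -11951398312/31329 ≈ -3.8148e+5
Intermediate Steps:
M(m) = 1/m
l = -60 (l = -4*15 = -60)
B(b) = 4*(1/3 + b)/(1 + b) (B(b) = 4*((b + 1/3)/(b + 1)) = 4*((b + 1/3)/(1 + b)) = 4*((1/3 + b)/(1 + b)) = 4*(1/3 + b)/(1 + b))
f(I) = 512656/31329 (f(I) = (4*(1 + 3*(-60))/(3*(1 - 60)))**2 = ((4/3)*(1 - 180)/(-59))**2 = ((4/3)*(-1/59)*(-179))**2 = (716/177)**2 = 512656/31329)
-381464 - f(-330) = -381464 - 1*512656/31329 = -381464 - 512656/31329 = -11951398312/31329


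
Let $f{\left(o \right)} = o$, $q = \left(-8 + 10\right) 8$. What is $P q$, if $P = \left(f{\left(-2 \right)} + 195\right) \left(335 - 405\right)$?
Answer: $-216160$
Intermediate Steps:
$q = 16$ ($q = 2 \cdot 8 = 16$)
$P = -13510$ ($P = \left(-2 + 195\right) \left(335 - 405\right) = 193 \left(-70\right) = -13510$)
$P q = \left(-13510\right) 16 = -216160$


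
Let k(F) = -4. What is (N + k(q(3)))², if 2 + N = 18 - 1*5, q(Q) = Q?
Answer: 49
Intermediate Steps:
N = 11 (N = -2 + (18 - 1*5) = -2 + (18 - 5) = -2 + 13 = 11)
(N + k(q(3)))² = (11 - 4)² = 7² = 49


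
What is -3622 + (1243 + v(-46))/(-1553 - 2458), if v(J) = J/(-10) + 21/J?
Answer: -3341690503/922530 ≈ -3622.3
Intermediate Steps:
v(J) = 21/J - J/10 (v(J) = J*(-⅒) + 21/J = -J/10 + 21/J = 21/J - J/10)
-3622 + (1243 + v(-46))/(-1553 - 2458) = -3622 + (1243 + (21/(-46) - ⅒*(-46)))/(-1553 - 2458) = -3622 + (1243 + (21*(-1/46) + 23/5))/(-4011) = -3622 + (1243 + (-21/46 + 23/5))*(-1/4011) = -3622 + (1243 + 953/230)*(-1/4011) = -3622 + (286843/230)*(-1/4011) = -3622 - 286843/922530 = -3341690503/922530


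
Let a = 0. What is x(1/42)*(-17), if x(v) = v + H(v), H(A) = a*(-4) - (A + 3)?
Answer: 51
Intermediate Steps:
H(A) = -3 - A (H(A) = 0*(-4) - (A + 3) = 0 - (3 + A) = 0 + (-3 - A) = -3 - A)
x(v) = -3 (x(v) = v + (-3 - v) = -3)
x(1/42)*(-17) = -3*(-17) = 51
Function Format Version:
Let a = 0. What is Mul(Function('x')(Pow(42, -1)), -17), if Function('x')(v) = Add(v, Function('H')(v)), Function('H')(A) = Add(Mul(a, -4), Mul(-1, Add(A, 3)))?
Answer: 51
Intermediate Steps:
Function('H')(A) = Add(-3, Mul(-1, A)) (Function('H')(A) = Add(Mul(0, -4), Mul(-1, Add(A, 3))) = Add(0, Mul(-1, Add(3, A))) = Add(0, Add(-3, Mul(-1, A))) = Add(-3, Mul(-1, A)))
Function('x')(v) = -3 (Function('x')(v) = Add(v, Add(-3, Mul(-1, v))) = -3)
Mul(Function('x')(Pow(42, -1)), -17) = Mul(-3, -17) = 51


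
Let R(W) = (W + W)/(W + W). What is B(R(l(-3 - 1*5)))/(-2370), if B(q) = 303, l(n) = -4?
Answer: -101/790 ≈ -0.12785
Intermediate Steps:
R(W) = 1 (R(W) = (2*W)/((2*W)) = (2*W)*(1/(2*W)) = 1)
B(R(l(-3 - 1*5)))/(-2370) = 303/(-2370) = 303*(-1/2370) = -101/790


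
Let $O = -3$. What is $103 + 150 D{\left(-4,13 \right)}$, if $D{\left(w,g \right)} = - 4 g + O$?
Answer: $-8147$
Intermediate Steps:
$D{\left(w,g \right)} = -3 - 4 g$ ($D{\left(w,g \right)} = - 4 g - 3 = -3 - 4 g$)
$103 + 150 D{\left(-4,13 \right)} = 103 + 150 \left(-3 - 52\right) = 103 + 150 \left(-55\right) = 103 - 8250 = -8147$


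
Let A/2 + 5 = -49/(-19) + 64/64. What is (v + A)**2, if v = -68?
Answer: 1811716/361 ≈ 5018.6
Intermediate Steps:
A = -54/19 (A = -10 + 2*(-49/(-19) + 64/64) = -10 + 2*(-49*(-1/19) + 64*(1/64)) = -10 + 2*(49/19 + 1) = -10 + 2*(68/19) = -10 + 136/19 = -54/19 ≈ -2.8421)
(v + A)**2 = (-68 - 54/19)**2 = (-1346/19)**2 = 1811716/361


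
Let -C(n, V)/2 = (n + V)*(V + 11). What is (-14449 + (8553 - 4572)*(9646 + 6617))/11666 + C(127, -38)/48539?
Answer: 82681982879/14901473 ≈ 5548.6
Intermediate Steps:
C(n, V) = -2*(11 + V)*(V + n) (C(n, V) = -2*(n + V)*(V + 11) = -2*(V + n)*(11 + V) = -2*(11 + V)*(V + n))
(-14449 + (8553 - 4572)*(9646 + 6617))/11666 + C(127, -38)/48539 = (-14449 + (8553 - 4572)*(9646 + 6617))/11666 + (-22*(-38) - 22*127 - 2*(-38)² - 2*(-38)*127)/48539 = (-14449 + 3981*16263)*(1/11666) + (836 - 2794 - 2*1444 + 9652)*(1/48539) = (-14449 + 64743003)*(1/11666) + (836 - 2794 - 2888 + 9652)*(1/48539) = 64728554*(1/11666) + 4806*(1/48539) = 1703383/307 + 4806/48539 = 82681982879/14901473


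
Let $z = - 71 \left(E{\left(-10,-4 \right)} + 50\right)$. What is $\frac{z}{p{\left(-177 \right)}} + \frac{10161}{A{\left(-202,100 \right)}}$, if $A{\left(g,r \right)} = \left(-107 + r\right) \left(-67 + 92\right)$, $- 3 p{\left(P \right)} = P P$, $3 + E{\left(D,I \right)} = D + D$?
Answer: $- \frac{35258616}{609175} \approx -57.879$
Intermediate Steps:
$E{\left(D,I \right)} = -3 + 2 D$ ($E{\left(D,I \right)} = -3 + \left(D + D\right) = -3 + 2 D$)
$p{\left(P \right)} = - \frac{P^{2}}{3}$ ($p{\left(P \right)} = - \frac{P P}{3} = - \frac{P^{2}}{3}$)
$z = -1917$ ($z = - 71 \left(\left(-3 + 2 \left(-10\right)\right) + 50\right) = - 71 \left(\left(-3 - 20\right) + 50\right) = - 71 \left(-23 + 50\right) = \left(-71\right) 27 = -1917$)
$A{\left(g,r \right)} = -2675 + 25 r$ ($A{\left(g,r \right)} = \left(-107 + r\right) 25 = -2675 + 25 r$)
$\frac{z}{p{\left(-177 \right)}} + \frac{10161}{A{\left(-202,100 \right)}} = - \frac{1917}{\left(- \frac{1}{3}\right) \left(-177\right)^{2}} + \frac{10161}{-2675 + 25 \cdot 100} = - \frac{1917}{\left(- \frac{1}{3}\right) 31329} + \frac{10161}{-2675 + 2500} = - \frac{1917}{-10443} + \frac{10161}{-175} = \left(-1917\right) \left(- \frac{1}{10443}\right) + 10161 \left(- \frac{1}{175}\right) = \frac{639}{3481} - \frac{10161}{175} = - \frac{35258616}{609175}$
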